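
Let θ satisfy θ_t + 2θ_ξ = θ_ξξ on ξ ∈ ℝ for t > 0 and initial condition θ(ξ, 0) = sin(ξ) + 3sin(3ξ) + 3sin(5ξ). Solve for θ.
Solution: Moving frame: η = ξ - 2t, σ = t, θ = u(η,σ), so θ_t = u_σ - 2u_η and θ_ξξ = u_ηη.
Hence θ_t + 2θ_ξ = u_σ and the PDE becomes the heat equation u_σ = u_ηη on η ∈ ℝ.
Initial data: u(η,0) = θ(η,0) = sin(η) + 3sin(3η) + 3sin(5η). Each mode sin(nη) decays as exp(-n²σ) on ℝ, so u(η,σ) = Σ c_n exp(-n²σ) sin(nη) with c_1=1, c_3=3, c_5=3: u(η,σ) = exp(-σ)sin(η) + 3exp(-9σ)sin(3η) + 3exp(-25σ)sin(5η).
Substituting back: θ(ξ,t) = u(ξ - 2t, t).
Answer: θ(ξ, t) = -exp(-t)sin(2t - ξ) - 3exp(-9t)sin(6t - 3ξ) - 3exp(-25t)sin(10t - 5ξ)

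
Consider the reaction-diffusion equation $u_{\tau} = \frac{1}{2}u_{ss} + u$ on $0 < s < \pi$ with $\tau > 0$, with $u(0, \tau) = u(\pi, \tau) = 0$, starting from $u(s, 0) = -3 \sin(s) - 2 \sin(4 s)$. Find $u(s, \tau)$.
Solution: Substitute $u = e^{\tau}w$.
Then $u_{\tau} = e^{\tau}(w_{\tau} + w)$, $u_{ss} = e^{\tau}w_{ss}$; substituting and dividing by $e^{\tau}$, the lower-order terms cancel: $w_{\tau} = \frac{1}{2}w_{ss}$ (standard heat equation).
Data for $w$: $w(s,0) = u(s,0) = -3 \sin(s) - 2 \sin(4 s)$. The boundary conditions carry over: $w(0,\tau) = w(\pi,\tau) = 0$.
Separating variables: $w = \sum c_n e^{-n^2\tau/2} \sin(ns)$. From $w(s,0) = -3 \sin(s) - 2 \sin(4 s)$: $c_1=-3, c_4=-2$.
So $w(s,\tau) = -2 e^{-8 \tau} \sin(4 s) - 3 e^{-\tau/2} \sin(s)$, and $u(s,\tau) = e^{\tau}w(s,\tau)$.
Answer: $u(s, \tau) = -3 e^{\tau/2} \sin(s) - 2 e^{-7 \tau} \sin(4 s)$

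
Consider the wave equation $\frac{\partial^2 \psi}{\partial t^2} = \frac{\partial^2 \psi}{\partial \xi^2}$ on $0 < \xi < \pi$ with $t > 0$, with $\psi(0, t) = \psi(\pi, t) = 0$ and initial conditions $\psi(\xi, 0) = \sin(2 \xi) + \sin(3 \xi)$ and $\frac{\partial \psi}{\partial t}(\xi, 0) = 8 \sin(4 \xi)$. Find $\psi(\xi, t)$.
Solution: Separating variables: $\psi = \sum [A_n \cos(\omega_n t) + B_n \sin(\omega_n t)] \sin(n\xi)$, $\omega_n = n$. From ICs ($B_n$ = velocity coefficient / $\omega_n$): $A_2=1, A_3=1, B_4=2$.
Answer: $\psi(\xi, t) = \sin(2 \xi) \cos(2 t) + \sin(3 \xi) \cos(3 t) + 2 \sin(4 \xi) \sin(4 t)$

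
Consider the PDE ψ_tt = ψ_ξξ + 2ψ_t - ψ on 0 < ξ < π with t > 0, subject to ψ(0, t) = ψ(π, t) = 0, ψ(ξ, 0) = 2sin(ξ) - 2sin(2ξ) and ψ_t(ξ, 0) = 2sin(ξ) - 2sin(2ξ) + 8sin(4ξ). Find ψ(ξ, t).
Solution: Substitute ψ = exp(t)u.
Then ψ_t = exp(t)(u_t + u), ψ_tt = exp(t)(u_tt + 2u_t + u), ψ_ξξ = exp(t)u_ξξ; substituting and dividing by exp(t), the lower-order terms cancel: u_tt = u_ξξ (standard wave equation).
Data for u: u(ξ,0) = ψ(ξ,0) = 2sin(ξ) - 2sin(2ξ); u_t(ξ,0) = ψ_t(ξ,0) - ψ(ξ,0) = 8sin(4ξ). The boundary conditions carry over: u(0,t) = u(π,t) = 0.
Separating variables: u = Σ [A_n cos(ω_n t) + B_n sin(ω_n t)] sin(nξ), ω_n = n. From ICs (B_n = velocity coefficient / ω_n): A_1=2, A_2=-2, B_4=2.
So u(ξ,t) = 2sin(4t)sin(4ξ) + 2sin(ξ)cos(t) - 2sin(2ξ)cos(2t), and ψ(ξ,t) = exp(t)u(ξ,t).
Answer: ψ(ξ, t) = 2exp(t)sin(4t)sin(4ξ) + 2exp(t)sin(ξ)cos(t) - 2exp(t)sin(2ξ)cos(2t)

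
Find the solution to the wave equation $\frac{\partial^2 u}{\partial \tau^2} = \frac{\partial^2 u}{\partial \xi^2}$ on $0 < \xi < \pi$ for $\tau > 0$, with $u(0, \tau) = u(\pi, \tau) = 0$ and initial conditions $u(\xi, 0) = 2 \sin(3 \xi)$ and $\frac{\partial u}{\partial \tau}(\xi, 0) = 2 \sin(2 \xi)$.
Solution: Separating variables: $u = \sum [A_n \cos(\omega_n \tau) + B_n \sin(\omega_n \tau)] \sin(n\xi)$, $\omega_n = n$. From ICs ($B_n$ = velocity coefficient / $\omega_n$): $A_3=2, B_2=1$.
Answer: $u(\xi, \tau) = \sin(2 \tau) \sin(2 \xi) + 2 \sin(3 \xi) \cos(3 \tau)$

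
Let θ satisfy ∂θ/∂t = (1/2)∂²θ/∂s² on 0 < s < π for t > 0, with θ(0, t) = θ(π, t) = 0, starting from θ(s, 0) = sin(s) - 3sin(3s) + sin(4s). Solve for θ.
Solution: Separating variables: θ = Σ c_n exp(-n²t/2) sin(ns). From θ(s,0) = sin(s) - 3sin(3s) + sin(4s): c_1=1, c_3=-3, c_4=1.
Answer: θ(s, t) = exp(-8t)sin(4s) + exp(-t/2)sin(s) - 3exp(-9t/2)sin(3s)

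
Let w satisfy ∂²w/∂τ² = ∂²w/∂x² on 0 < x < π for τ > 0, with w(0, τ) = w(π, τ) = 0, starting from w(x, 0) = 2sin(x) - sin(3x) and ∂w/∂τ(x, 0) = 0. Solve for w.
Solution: Separating variables: w = Σ [A_n cos(ω_n τ) + B_n sin(ω_n τ)] sin(nx), ω_n = n. From ICs: A_1=2, A_3=-1.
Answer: w(x, τ) = 2sin(x)cos(τ) - sin(3x)cos(3τ)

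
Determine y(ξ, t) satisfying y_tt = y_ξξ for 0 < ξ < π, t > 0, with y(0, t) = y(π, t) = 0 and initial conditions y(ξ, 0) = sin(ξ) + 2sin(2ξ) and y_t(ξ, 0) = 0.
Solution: Using separation of variables y = X(ξ)T(t):
Eigenfunctions: sin(nξ), n = 1, 2, 3, ...
General solution: y(ξ, t) = Σ [A_n cos(n t) + B_n sin(n t)] sin(nξ)
From y(ξ,0) = sin(ξ) + 2sin(2ξ): A_1=1, A_2=2. From y_t(ξ,0) = 0: all B_n = 0.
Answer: y(ξ, t) = sin(ξ)cos(t) + 2sin(2ξ)cos(2t)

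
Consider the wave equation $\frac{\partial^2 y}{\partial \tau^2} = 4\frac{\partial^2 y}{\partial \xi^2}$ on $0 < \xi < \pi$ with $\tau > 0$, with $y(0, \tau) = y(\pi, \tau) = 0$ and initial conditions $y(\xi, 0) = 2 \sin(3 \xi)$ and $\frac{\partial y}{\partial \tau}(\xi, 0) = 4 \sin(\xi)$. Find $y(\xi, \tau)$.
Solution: Separating variables: $y = \sum [A_n \cos(\omega_n \tau) + B_n \sin(\omega_n \tau)] \sin(n\xi)$, $\omega_n = 2n$. From ICs ($B_n$ = velocity coefficient / $\omega_n$): $A_3=2, B_1=2$.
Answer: $y(\xi, \tau) = 2 \sin(2 \tau) \sin(\xi) + 2 \sin(3 \xi) \cos(6 \tau)$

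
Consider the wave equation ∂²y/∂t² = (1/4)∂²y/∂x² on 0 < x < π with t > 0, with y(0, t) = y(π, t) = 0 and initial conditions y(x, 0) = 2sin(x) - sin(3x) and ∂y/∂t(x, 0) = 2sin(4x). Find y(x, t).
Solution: Using separation of variables y = X(x)T(t):
Eigenfunctions: sin(nx), n = 1, 2, 3, ...
General solution: y(x, t) = Σ [A_n cos(n t/2) + B_n sin(n t/2)] sin(nx)
From y(x,0) = 2sin(x) - sin(3x): A_1=2, A_3=-1. From y_t(x,0) = 2sin(4x), using y_t(x,0) = Σ ω_n B_n sin(nx) with ω_n = n/2: B_4 = 2/2 = 1.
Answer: y(x, t) = sin(2t)sin(4x) + 2sin(x)cos(t/2) - sin(3x)cos(3t/2)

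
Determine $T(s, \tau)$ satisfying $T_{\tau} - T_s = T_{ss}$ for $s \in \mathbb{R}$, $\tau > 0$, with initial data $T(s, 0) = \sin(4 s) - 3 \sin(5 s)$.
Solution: Change to a moving frame: let $\eta = s + \tau$, $\sigma = \tau$ and write $T(s,\tau) = u(\eta,\sigma)$.
By the chain rule $T_{\tau} = u_{\sigma} + u_{\eta}$, $T_s = u_{\eta}$, $T_{ss} = u_{\eta\eta}$.
Then $T_{\tau} - T_s = u_{\sigma}$: the advection term cancels and the PDE becomes the heat equation $u_{\sigma} = u_{\eta\eta}$ on $\eta \in \mathbb{R}$.
Initial data: $u(\eta,0) = T(\eta,0) = \sin(4 \eta) - 3 \sin(5 \eta)$.
On $\eta \in \mathbb{R}$ each mode satisfies $(\sin(n\eta))'' = -n^2 \sin(n\eta)$, so $e^{-n^2\sigma} \sin(n\eta)$ solves the heat equation; by superposition $u(\eta,\sigma) = \sum c_n e^{-n^2\sigma} \sin(n\eta)$.
Reading off the coefficients: $c_4=1, c_5=-3$, so $u(\eta,\sigma) = e^{-16 \sigma} \sin(4 \eta) - 3 e^{-25 \sigma} \sin(5 \eta)$.
Substituting back $\eta = s + \tau$, $\sigma = \tau$: $T(s,\tau) = u(s + \tau, \tau)$.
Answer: $T(s, \tau) = e^{-16 \tau} \sin(4 \tau + 4 s) - 3 e^{-25 \tau} \sin(5 \tau + 5 s)$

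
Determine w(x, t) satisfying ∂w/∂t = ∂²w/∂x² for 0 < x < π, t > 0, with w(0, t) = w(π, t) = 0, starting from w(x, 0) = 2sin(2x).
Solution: Separating variables: w = Σ c_n exp(-n²t) sin(nx). From w(x,0) = 2sin(2x): c_2=2.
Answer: w(x, t) = 2exp(-4t)sin(2x)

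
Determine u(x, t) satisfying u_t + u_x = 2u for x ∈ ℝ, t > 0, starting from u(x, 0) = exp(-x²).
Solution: Substitute u = exp(2t)w, i.e. w = exp(-2t)u.
By the product rule, u_t = exp(2t)(w_t + 2w), u_x = exp(2t)w_x.
Substituting into the PDE and dividing by exp(2t): w_t + 2w + w_x = 2w.
The lower-order terms cancel, leaving the standard advection equation w_t + w_x = 0.
Initial data for w: w(x,0) = u(x,0) = exp(-x²).
Solve for w:
  By method of characteristics (waves move right with speed 1):
  Along characteristics x - t = const, w is constant, so w(x,t) = f(x - t) with f = w(·, 0).
Hence w(x,t) = exp(-(-t + x)²).
Transform back: u(x,t) = exp(2t)w(x,t).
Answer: u(x, t) = exp(2t)exp(-(-t + x)²)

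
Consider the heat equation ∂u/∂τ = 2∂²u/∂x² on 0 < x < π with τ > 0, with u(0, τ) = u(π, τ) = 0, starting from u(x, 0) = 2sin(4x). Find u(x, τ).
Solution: Separating variables: u = Σ c_n exp(-2n²τ) sin(nx). From u(x,0) = 2sin(4x): c_4=2.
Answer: u(x, τ) = 2exp(-32τ)sin(4x)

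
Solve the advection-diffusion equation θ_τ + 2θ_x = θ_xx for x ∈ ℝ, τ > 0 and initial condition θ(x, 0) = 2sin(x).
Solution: Change to a moving frame: let η = x - 2τ, σ = τ and write θ(x,τ) = u(η,σ).
By the chain rule θ_τ = u_σ - 2u_η, θ_x = u_η, θ_xx = u_ηη.
Then θ_τ + 2θ_x = u_σ: the advection term cancels and the PDE becomes the heat equation u_σ = u_ηη on η ∈ ℝ.
Initial data: u(η,0) = θ(η,0) = 2sin(η).
On η ∈ ℝ each mode satisfies (sin(nη))″ = -n² sin(nη), so exp(-n²σ) sin(nη) solves the heat equation; by superposition u(η,σ) = Σ c_n exp(-n²σ) sin(nη).
Reading off the coefficients: c_1=2, so u(η,σ) = 2exp(-σ)sin(η).
Substituting back η = x - 2τ, σ = τ: θ(x,τ) = u(x - 2τ, τ).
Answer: θ(x, τ) = 2exp(-τ)sin(x - 2τ)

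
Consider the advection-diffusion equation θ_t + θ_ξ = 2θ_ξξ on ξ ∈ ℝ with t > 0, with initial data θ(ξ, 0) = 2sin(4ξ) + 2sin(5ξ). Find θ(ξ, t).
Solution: Change to a moving frame: let η = ξ - t, σ = t and write θ(ξ,t) = u(η,σ).
By the chain rule θ_t = u_σ - u_η, θ_ξ = u_η, θ_ξξ = u_ηη.
Then θ_t + θ_ξ = u_σ: the advection term cancels and the PDE becomes the heat equation u_σ = 2u_ηη on η ∈ ℝ.
Initial data: u(η,0) = θ(η,0) = 2sin(4η) + 2sin(5η).
On η ∈ ℝ each mode satisfies (sin(nη))″ = -n² sin(nη), so exp(-2n²σ) sin(nη) solves the heat equation; by superposition u(η,σ) = Σ c_n exp(-2n²σ) sin(nη).
Reading off the coefficients: c_4=2, c_5=2, so u(η,σ) = 2exp(-32σ)sin(4η) + 2exp(-50σ)sin(5η).
Substituting back η = ξ - t, σ = t: θ(ξ,t) = u(ξ - t, t).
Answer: θ(ξ, t) = -2exp(-32t)sin(4t - 4ξ) - 2exp(-50t)sin(5t - 5ξ)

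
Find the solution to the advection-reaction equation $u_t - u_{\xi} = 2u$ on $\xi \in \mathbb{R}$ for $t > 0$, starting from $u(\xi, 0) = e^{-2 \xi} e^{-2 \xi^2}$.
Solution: Substitute $u = e^{-2\xi}w$, i.e. $w = e^{2\xi}u$.
By the product rule, $u_{\xi} = e^{-2\xi}(w_{\xi} - 2w)$, $u_t = e^{-2\xi}w_t$.
Substituting into the PDE and dividing by $e^{-2\xi}$: $w_t - (w_{\xi} - 2w) = 2w$.
The lower-order terms cancel, leaving the standard advection equation $w_t - w_{\xi} = 0$.
Initial data for $w$: $w(\xi,0) = e^{2\xi}u(\xi,0) = e^{-2 \xi^2}$.
Solve for $w$:
  By method of characteristics (waves move left with speed 1):
  Along characteristics $\xi + t =$ const, $w$ is constant, so $w(\xi,t) = f(\xi + t)$ with $f = w( \cdot , 0)$.
Hence $w(\xi,t) = e^{-2 (t + \xi)^2}$.
Transform back: $u(\xi,t) = e^{-2\xi}w(\xi,t)$.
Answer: $u(\xi, t) = e^{-2 \xi} e^{-2 (\xi + t)^2}$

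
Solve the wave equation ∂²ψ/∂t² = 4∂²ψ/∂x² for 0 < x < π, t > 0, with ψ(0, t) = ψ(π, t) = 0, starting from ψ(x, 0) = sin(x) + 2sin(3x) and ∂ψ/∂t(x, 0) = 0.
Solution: Using separation of variables ψ = X(x)T(t):
Eigenfunctions: sin(nx), n = 1, 2, 3, ...
General solution: ψ(x, t) = Σ [A_n cos(2n t) + B_n sin(2n t)] sin(nx)
From ψ(x,0) = sin(x) + 2sin(3x): A_1=1, A_3=2. From ψ_t(x,0) = 0: all B_n = 0.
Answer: ψ(x, t) = sin(x)cos(2t) + 2sin(3x)cos(6t)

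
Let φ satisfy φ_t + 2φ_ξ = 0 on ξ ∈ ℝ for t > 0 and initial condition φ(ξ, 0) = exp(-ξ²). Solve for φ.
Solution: By method of characteristics (waves move right with speed 2):
Along characteristics ξ - 2t = const, φ is constant, so φ(ξ,t) = f(ξ - 2t) with f = φ(·, 0).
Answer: φ(ξ, t) = exp(-(-2t + ξ)²)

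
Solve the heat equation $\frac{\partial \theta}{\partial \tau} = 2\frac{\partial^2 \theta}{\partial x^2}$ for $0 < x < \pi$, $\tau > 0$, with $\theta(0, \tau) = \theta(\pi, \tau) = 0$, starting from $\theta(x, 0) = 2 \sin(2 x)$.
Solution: Using separation of variables $\theta = X(x)G(\tau)$:
Eigenfunctions: $\sin(nx)$, $n = 1, 2, 3, \ldots$
General solution: $\theta(x, \tau) = \sum c_n \sin(nx) e^{-2n^2 \tau}$
Matching $\theta(x,0) = 2 \sin(2 x)$ term by term: $c_2=2$.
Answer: $\theta(x, \tau) = 2 e^{-8 \tau} \sin(2 x)$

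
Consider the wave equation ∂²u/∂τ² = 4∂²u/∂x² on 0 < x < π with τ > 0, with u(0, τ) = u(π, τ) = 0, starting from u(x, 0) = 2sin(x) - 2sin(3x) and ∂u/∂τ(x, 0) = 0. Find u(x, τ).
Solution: Separating variables: u = Σ [A_n cos(ω_n τ) + B_n sin(ω_n τ)] sin(nx), ω_n = 2n. From ICs: A_1=2, A_3=-2.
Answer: u(x, τ) = 2sin(x)cos(2τ) - 2sin(3x)cos(6τ)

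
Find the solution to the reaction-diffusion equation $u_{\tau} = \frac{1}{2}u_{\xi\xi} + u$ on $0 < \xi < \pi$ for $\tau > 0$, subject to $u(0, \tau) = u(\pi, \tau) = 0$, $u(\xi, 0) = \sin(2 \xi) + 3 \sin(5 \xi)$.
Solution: Substitute $u = e^{\tau}w$.
Then $u_{\tau} = e^{\tau}(w_{\tau} + w)$, $u_{\xi\xi} = e^{\tau}w_{\xi\xi}$; substituting and dividing by $e^{\tau}$, the lower-order terms cancel: $w_{\tau} = \frac{1}{2}w_{\xi\xi}$ (standard heat equation).
Data for $w$: $w(\xi,0) = u(\xi,0) = \sin(2 \xi) + 3 \sin(5 \xi)$. The boundary conditions carry over: $w(0,\tau) = w(\pi,\tau) = 0$.
Separating variables: $w = \sum c_n e^{-n^2\tau/2} \sin(n\xi)$. From $w(\xi,0) = \sin(2 \xi) + 3 \sin(5 \xi)$: $c_2=1, c_5=3$.
So $w(\xi,\tau) = e^{-2 \tau} \sin(2 \xi) + 3 e^{-25 \tau/2} \sin(5 \xi)$, and $u(\xi,\tau) = e^{\tau}w(\xi,\tau)$.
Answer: $u(\xi, \tau) = e^{-\tau} \sin(2 \xi) + 3 e^{-23 \tau/2} \sin(5 \xi)$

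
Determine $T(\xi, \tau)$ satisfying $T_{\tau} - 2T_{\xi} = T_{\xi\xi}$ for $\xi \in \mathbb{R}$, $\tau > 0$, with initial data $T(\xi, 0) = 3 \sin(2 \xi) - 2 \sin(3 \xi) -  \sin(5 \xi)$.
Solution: Moving frame: $\eta = \xi + 2\tau$, $\sigma = \tau$, $T = u(\eta,\sigma)$, so $T_{\tau} = u_{\sigma} + 2u_{\eta}$ and $T_{\xi\xi} = u_{\eta\eta}$.
Hence $T_{\tau} - 2T_{\xi} = u_{\sigma}$ and the PDE becomes the heat equation $u_{\sigma} = u_{\eta\eta}$ on $\eta \in \mathbb{R}$.
Initial data: $u(\eta,0) = T(\eta,0) = 3 \sin(2 \eta) - 2 \sin(3 \eta) - \sin(5 \eta)$. Each mode $\sin(n\eta)$ decays as $e^{-n^2\sigma}$ on $\mathbb{R}$, so $u(\eta,\sigma) = \sum c_n e^{-n^2\sigma} \sin(n\eta)$ with $c_2=3, c_3=-2, c_5=-1$: $u(\eta,\sigma) = 3 e^{-4 \sigma} \sin(2 \eta) - 2 e^{-9 \sigma} \sin(3 \eta) - e^{-25 \sigma} \sin(5 \eta)$.
Substituting back: $T(\xi,\tau) = u(\xi + 2\tau, \tau)$.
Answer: $T(\xi, \tau) = 3 e^{-4 \tau} \sin(4 \tau + 2 \xi) - 2 e^{-9 \tau} \sin(6 \tau + 3 \xi) -  e^{-25 \tau} \sin(10 \tau + 5 \xi)$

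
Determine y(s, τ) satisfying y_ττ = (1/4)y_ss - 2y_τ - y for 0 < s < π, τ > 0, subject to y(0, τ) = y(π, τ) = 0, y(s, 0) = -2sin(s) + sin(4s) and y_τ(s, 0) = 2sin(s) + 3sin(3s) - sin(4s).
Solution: Substitute y = exp(-τ)u, i.e. u = exp(τ)y.
By the product rule, y_τ = exp(-τ)(u_τ - u), y_ττ = exp(-τ)(u_ττ - 2u_τ + u), y_ss = exp(-τ)u_ss.
Substituting into the PDE and dividing by exp(-τ): u_ττ - 2u_τ + u = (1/4)u_ss - 2(u_τ - u) - u.
The lower-order terms cancel, leaving the standard wave equation u_ττ = (1/4)u_ss.
Initial data for u: u(s,0) = y(s,0) = -2sin(s) + sin(4s); u_τ(s,0) = y_τ(s,0) + y(s,0) = 3sin(3s). The boundary conditions carry over: u(0,τ) = u(π,τ) = 0.
Solve for u:
  Using separation of variables u = X(s)T(τ):
  Eigenfunctions: sin(ns), n = 1, 2, 3, ...
  General solution: u(s, τ) = Σ [A_n cos(n τ/2) + B_n sin(n τ/2)] sin(ns)
  From u(s,0) = -2sin(s) + sin(4s): A_1=-2, A_4=1. From u_τ(s,0) = 3sin(3s), using u_τ(s,0) = Σ ω_n B_n sin(ns) with ω_n = n/2: B_3 = 3/(3/2) = 2.
Hence u(s,τ) = -2sin(s)cos(τ/2) + 2sin(3s)sin(3τ/2) + sin(4s)cos(2τ).
Transform back: y(s,τ) = exp(-τ)u(s,τ).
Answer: y(s, τ) = -2exp(-τ)sin(s)cos(τ/2) + 2exp(-τ)sin(3s)sin(3τ/2) + exp(-τ)sin(4s)cos(2τ)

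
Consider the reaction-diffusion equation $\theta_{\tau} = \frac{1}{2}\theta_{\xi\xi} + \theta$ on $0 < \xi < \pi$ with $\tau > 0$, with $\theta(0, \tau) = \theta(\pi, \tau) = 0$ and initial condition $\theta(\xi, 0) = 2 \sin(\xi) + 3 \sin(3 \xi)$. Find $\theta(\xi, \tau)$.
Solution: Substitute $\theta = e^{\tau}u$, i.e. $u = e^{-\tau}\theta$.
By the product rule, $\theta_{\tau} = e^{\tau}(u_{\tau} + u)$, $\theta_{\xi\xi} = e^{\tau}u_{\xi\xi}$.
Substituting into the PDE and dividing by $e^{\tau}$: $u_{\tau} + u = \frac{1}{2}u_{\xi\xi} + u$.
The lower-order terms cancel, leaving the standard heat equation $u_{\tau} = \frac{1}{2}u_{\xi\xi}$.
Initial data for $u$: $u(\xi,0) = \theta(\xi,0) = 2 \sin(\xi) + 3 \sin(3 \xi)$. The boundary conditions carry over: $u(0,\tau) = u(\pi,\tau) = 0$.
Solve for $u$:
  Using separation of variables $u = X(\xi)G(\tau)$:
  Eigenfunctions: $\sin(n\xi)$, $n = 1, 2, 3, \ldots$
  General solution: $u(\xi, \tau) = \sum c_n \sin(n\xi) e^{-n^2 \tau/2}$
  Matching $u(\xi,0) = 2 \sin(\xi) + 3 \sin(3 \xi)$ term by term: $c_1=2, c_3=3$.
Hence $u(\xi,\tau) = 2 e^{-\tau/2} \sin(\xi) + 3 e^{-9 \tau/2} \sin(3 \xi)$.
Transform back: $\theta(\xi,\tau) = e^{\tau}u(\xi,\tau)$.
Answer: $\theta(\xi, \tau) = 2 e^{\tau/2} \sin(\xi) + 3 e^{-7 \tau/2} \sin(3 \xi)$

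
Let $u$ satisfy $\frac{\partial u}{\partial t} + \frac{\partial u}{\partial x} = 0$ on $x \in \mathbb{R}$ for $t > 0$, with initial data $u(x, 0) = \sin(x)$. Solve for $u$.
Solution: By characteristics ($dx/dt = 1$), $u(x,t) = f(x - t)$ with $f = u( \cdot , 0)$.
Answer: $u(x, t) = - \sin(t - x)$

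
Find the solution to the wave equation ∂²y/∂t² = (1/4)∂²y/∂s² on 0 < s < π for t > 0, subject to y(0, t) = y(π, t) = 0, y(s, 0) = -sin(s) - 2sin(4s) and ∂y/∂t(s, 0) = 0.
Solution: Separating variables: y = Σ [A_n cos(ω_n t) + B_n sin(ω_n t)] sin(ns), ω_n = n/2. From ICs: A_1=-1, A_4=-2.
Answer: y(s, t) = -sin(s)cos(t/2) - 2sin(4s)cos(2t)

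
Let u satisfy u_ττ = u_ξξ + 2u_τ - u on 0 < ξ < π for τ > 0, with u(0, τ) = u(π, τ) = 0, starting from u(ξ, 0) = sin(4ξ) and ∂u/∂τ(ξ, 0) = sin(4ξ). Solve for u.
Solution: Substitute u = exp(τ)w, i.e. w = exp(-τ)u.
By the product rule, u_τ = exp(τ)(w_τ + w), u_ττ = exp(τ)(w_ττ + 2w_τ + w), u_ξξ = exp(τ)w_ξξ.
Substituting into the PDE and dividing by exp(τ): w_ττ + 2w_τ + w = w_ξξ + 2(w_τ + w) - w.
The lower-order terms cancel, leaving the standard wave equation w_ττ = w_ξξ.
Initial data for w: w(ξ,0) = u(ξ,0) = sin(4ξ); w_τ(ξ,0) = u_τ(ξ,0) - u(ξ,0) = 0. The boundary conditions carry over: w(0,τ) = w(π,τ) = 0.
Solve for w:
  Using separation of variables w = X(ξ)T(τ):
  Eigenfunctions: sin(nξ), n = 1, 2, 3, ...
  General solution: w(ξ, τ) = Σ [A_n cos(n τ) + B_n sin(n τ)] sin(nξ)
  From w(ξ,0) = sin(4ξ): A_4=1. From w_τ(ξ,0) = 0: all B_n = 0.
Hence w(ξ,τ) = sin(4ξ)cos(4τ).
Transform back: u(ξ,τ) = exp(τ)w(ξ,τ).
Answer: u(ξ, τ) = exp(τ)sin(4ξ)cos(4τ)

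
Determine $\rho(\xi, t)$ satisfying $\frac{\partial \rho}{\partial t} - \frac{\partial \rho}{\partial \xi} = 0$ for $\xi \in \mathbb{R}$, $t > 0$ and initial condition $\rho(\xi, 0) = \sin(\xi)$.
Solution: By characteristics ($d\xi/dt = -1$), $\rho(\xi,t) = f(\xi + t)$ with $f = \rho( \cdot , 0)$.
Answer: $\rho(\xi, t) = \sin(\xi + t)$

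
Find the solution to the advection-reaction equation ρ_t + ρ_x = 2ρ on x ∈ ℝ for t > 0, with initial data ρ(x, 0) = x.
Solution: Substitute ρ = exp(2t)u, i.e. u = exp(-2t)ρ.
By the product rule, ρ_t = exp(2t)(u_t + 2u), ρ_x = exp(2t)u_x.
Substituting into the PDE and dividing by exp(2t): u_t + 2u + u_x = 2u.
The lower-order terms cancel, leaving the standard advection equation u_t + u_x = 0.
Initial data for u: u(x,0) = ρ(x,0) = x.
Solve for u:
  By method of characteristics (waves move right with speed 1):
  Along characteristics x - t = const, u is constant, so u(x,t) = f(x - t) with f = u(·, 0).
Hence u(x,t) = -t + x.
Transform back: ρ(x,t) = exp(2t)u(x,t).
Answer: ρ(x, t) = -texp(2t) + xexp(2t)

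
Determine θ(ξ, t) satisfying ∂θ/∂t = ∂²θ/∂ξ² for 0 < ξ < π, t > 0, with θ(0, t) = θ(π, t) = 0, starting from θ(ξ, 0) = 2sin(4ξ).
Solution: Using separation of variables θ = X(ξ)G(t):
Eigenfunctions: sin(nξ), n = 1, 2, 3, ...
General solution: θ(ξ, t) = Σ c_n sin(nξ) exp(-n² t)
Matching θ(ξ,0) = 2sin(4ξ) term by term: c_4=2.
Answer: θ(ξ, t) = 2exp(-16t)sin(4ξ)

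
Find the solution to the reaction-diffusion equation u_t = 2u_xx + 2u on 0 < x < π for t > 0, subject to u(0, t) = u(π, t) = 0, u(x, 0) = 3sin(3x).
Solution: Substitute u = exp(2t)w.
Then u_t = exp(2t)(w_t + 2w), u_xx = exp(2t)w_xx; substituting and dividing by exp(2t), the lower-order terms cancel: w_t = 2w_xx (standard heat equation).
Data for w: w(x,0) = u(x,0) = 3sin(3x). The boundary conditions carry over: w(0,t) = w(π,t) = 0.
Separating variables: w = Σ c_n exp(-2n²t) sin(nx). From w(x,0) = 3sin(3x): c_3=3.
So w(x,t) = 3exp(-18t)sin(3x), and u(x,t) = exp(2t)w(x,t).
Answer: u(x, t) = 3exp(-16t)sin(3x)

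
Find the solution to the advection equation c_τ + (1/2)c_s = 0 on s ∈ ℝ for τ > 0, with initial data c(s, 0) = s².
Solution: By characteristics (ds/dτ = 1/2), c(s,τ) = f(s - (1/2)τ) with f = c(·, 0).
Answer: c(s, τ) = s² - sτ + (1/4)τ²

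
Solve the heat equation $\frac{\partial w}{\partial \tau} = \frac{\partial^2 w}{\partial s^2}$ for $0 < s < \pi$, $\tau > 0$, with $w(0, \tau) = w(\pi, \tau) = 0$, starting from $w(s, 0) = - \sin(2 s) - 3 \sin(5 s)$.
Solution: Separating variables: $w = \sum c_n e^{-n^2\tau} \sin(ns)$. From $w(s,0) = - \sin(2 s) - 3 \sin(5 s)$: $c_2=-1, c_5=-3$.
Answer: $w(s, \tau) = - e^{-4 \tau} \sin(2 s) - 3 e^{-25 \tau} \sin(5 s)$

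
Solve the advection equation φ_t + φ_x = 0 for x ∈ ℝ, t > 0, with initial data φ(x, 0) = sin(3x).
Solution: By method of characteristics (waves move right with speed 1):
Along characteristics x - t = const, φ is constant, so φ(x,t) = f(x - t) with f = φ(·, 0).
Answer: φ(x, t) = -sin(3t - 3x)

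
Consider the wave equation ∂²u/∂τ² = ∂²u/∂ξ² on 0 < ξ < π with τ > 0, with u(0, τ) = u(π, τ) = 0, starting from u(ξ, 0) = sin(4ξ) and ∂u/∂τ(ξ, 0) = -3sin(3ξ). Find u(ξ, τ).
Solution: Using separation of variables u = X(ξ)T(τ):
Eigenfunctions: sin(nξ), n = 1, 2, 3, ...
General solution: u(ξ, τ) = Σ [A_n cos(n τ) + B_n sin(n τ)] sin(nξ)
From u(ξ,0) = sin(4ξ): A_4=1. From u_τ(ξ,0) = -3sin(3ξ), using u_τ(ξ,0) = Σ ω_n B_n sin(nξ) with ω_n = n: B_3 = (-3)/3 = -1.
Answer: u(ξ, τ) = -sin(3ξ)sin(3τ) + sin(4ξ)cos(4τ)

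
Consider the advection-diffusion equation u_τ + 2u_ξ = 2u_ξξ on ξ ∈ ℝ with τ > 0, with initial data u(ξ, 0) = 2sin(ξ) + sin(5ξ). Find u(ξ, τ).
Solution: Moving frame: η = ξ - 2τ, σ = τ, u = w(η,σ), so u_τ = w_σ - 2w_η and u_ξξ = w_ηη.
Hence u_τ + 2u_ξ = w_σ and the PDE becomes the heat equation w_σ = 2w_ηη on η ∈ ℝ.
Initial data: w(η,0) = u(η,0) = 2sin(η) + sin(5η). Each mode sin(nη) decays as exp(-2n²σ) on ℝ, so w(η,σ) = Σ c_n exp(-2n²σ) sin(nη) with c_1=2, c_5=1: w(η,σ) = 2exp(-2σ)sin(η) + exp(-50σ)sin(5η).
Substituting back: u(ξ,τ) = w(ξ - 2τ, τ).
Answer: u(ξ, τ) = 2exp(-2τ)sin(ξ - 2τ) + exp(-50τ)sin(5ξ - 10τ)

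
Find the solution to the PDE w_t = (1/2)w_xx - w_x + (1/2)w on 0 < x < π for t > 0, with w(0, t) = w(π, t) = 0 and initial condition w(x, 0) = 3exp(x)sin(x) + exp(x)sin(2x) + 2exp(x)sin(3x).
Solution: Substitute w = exp(x)u.
Then w_x = exp(x)(u_x + u), w_xx = exp(x)(u_xx + 2u_x + u), w_t = exp(x)u_t; substituting and dividing by exp(x), the lower-order terms cancel: u_t = (1/2)u_xx (standard heat equation).
Data for u: u(x,0) = exp(-x)w(x,0) = 3sin(x) + sin(2x) + 2sin(3x). The boundary conditions carry over: u(0,t) = u(π,t) = 0.
Separating variables: u = Σ c_n exp(-n²t/2) sin(nx). From u(x,0) = 3sin(x) + sin(2x) + 2sin(3x): c_1=3, c_2=1, c_3=2.
So u(x,t) = exp(-2t)sin(2x) + 3exp(-t/2)sin(x) + 2exp(-9t/2)sin(3x), and w(x,t) = exp(x)u(x,t).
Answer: w(x, t) = exp(-2t)exp(x)sin(2x) + 3exp(-t/2)exp(x)sin(x) + 2exp(-9t/2)exp(x)sin(3x)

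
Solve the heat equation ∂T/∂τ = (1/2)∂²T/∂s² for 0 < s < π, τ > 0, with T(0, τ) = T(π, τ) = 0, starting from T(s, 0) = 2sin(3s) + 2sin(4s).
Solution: Using separation of variables T = X(s)G(τ):
Eigenfunctions: sin(ns), n = 1, 2, 3, ...
General solution: T(s, τ) = Σ c_n sin(ns) exp(-n² τ/2)
Matching T(s,0) = 2sin(3s) + 2sin(4s) term by term: c_3=2, c_4=2.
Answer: T(s, τ) = 2exp(-8τ)sin(4s) + 2exp(-9τ/2)sin(3s)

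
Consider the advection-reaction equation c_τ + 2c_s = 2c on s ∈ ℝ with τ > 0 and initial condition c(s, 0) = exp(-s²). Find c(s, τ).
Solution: Substitute c = exp(2τ)u.
Then c_τ = exp(2τ)(u_τ + 2u), c_s = exp(2τ)u_s; substituting and dividing by exp(2τ), the lower-order terms cancel: u_τ + 2u_s = 0 (standard advection equation).
Data for u: u(s,0) = c(s,0) = exp(-s²).
By characteristics (ds/dτ = 2), u(s,τ) = f(s - 2τ) with f = u(·, 0).
So u(s,τ) = exp(-(s - 2τ)²), and c(s,τ) = exp(2τ)u(s,τ).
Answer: c(s, τ) = exp(2τ)exp(-(s - 2τ)²)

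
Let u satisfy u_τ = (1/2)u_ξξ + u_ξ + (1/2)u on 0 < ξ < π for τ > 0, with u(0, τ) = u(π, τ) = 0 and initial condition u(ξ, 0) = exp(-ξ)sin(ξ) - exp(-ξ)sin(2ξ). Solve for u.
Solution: Substitute u = exp(-ξ)w.
Then u_ξ = exp(-ξ)(w_ξ - w), u_ξξ = exp(-ξ)(w_ξξ - 2w_ξ + w), u_τ = exp(-ξ)w_τ; substituting and dividing by exp(-ξ), the lower-order terms cancel: w_τ = (1/2)w_ξξ (standard heat equation).
Data for w: w(ξ,0) = exp(ξ)u(ξ,0) = sin(ξ) - sin(2ξ). The boundary conditions carry over: w(0,τ) = w(π,τ) = 0.
Separating variables: w = Σ c_n exp(-n²τ/2) sin(nξ). From w(ξ,0) = sin(ξ) - sin(2ξ): c_1=1, c_2=-1.
So w(ξ,τ) = -exp(-2τ)sin(2ξ) + exp(-τ/2)sin(ξ), and u(ξ,τ) = exp(-ξ)w(ξ,τ).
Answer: u(ξ, τ) = -exp(-ξ)exp(-2τ)sin(2ξ) + exp(-ξ)exp(-τ/2)sin(ξ)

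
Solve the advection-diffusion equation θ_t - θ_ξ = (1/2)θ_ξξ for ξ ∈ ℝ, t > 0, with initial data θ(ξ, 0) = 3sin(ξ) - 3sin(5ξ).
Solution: Moving frame: η = ξ + t, σ = t, θ = u(η,σ), so θ_t = u_σ + u_η and θ_ξξ = u_ηη.
Hence θ_t - θ_ξ = u_σ and the PDE becomes the heat equation u_σ = (1/2)u_ηη on η ∈ ℝ.
Initial data: u(η,0) = θ(η,0) = 3sin(η) - 3sin(5η). Each mode sin(nη) decays as exp(-n²σ/2) on ℝ, so u(η,σ) = Σ c_n exp(-n²σ/2) sin(nη) with c_1=3, c_5=-3: u(η,σ) = 3exp(-σ/2)sin(η) - 3exp(-25σ/2)sin(5η).
Substituting back: θ(ξ,t) = u(ξ + t, t).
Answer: θ(ξ, t) = 3exp(-t/2)sin(t + ξ) - 3exp(-25t/2)sin(5t + 5ξ)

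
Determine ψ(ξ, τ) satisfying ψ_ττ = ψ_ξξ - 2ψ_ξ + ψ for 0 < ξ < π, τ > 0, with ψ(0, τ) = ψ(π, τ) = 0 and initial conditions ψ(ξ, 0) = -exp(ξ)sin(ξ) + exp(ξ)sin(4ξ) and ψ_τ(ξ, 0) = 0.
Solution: Substitute ψ = exp(ξ)u, i.e. u = exp(-ξ)ψ.
By the product rule, ψ_ξ = exp(ξ)(u_ξ + u), ψ_ξξ = exp(ξ)(u_ξξ + 2u_ξ + u), ψ_ττ = exp(ξ)u_ττ.
Substituting into the PDE and dividing by exp(ξ): u_ττ = (u_ξξ + 2u_ξ + u) - 2(u_ξ + u) + u.
The lower-order terms cancel, leaving the standard wave equation u_ττ = u_ξξ.
Initial data for u: u(ξ,0) = exp(-ξ)ψ(ξ,0) = -sin(ξ) + sin(4ξ); u_τ(ξ,0) = exp(-ξ)ψ_τ(ξ,0) = 0. The boundary conditions carry over: u(0,τ) = u(π,τ) = 0.
Solve for u:
  Using separation of variables u = X(ξ)T(τ):
  Eigenfunctions: sin(nξ), n = 1, 2, 3, ...
  General solution: u(ξ, τ) = Σ [A_n cos(n τ) + B_n sin(n τ)] sin(nξ)
  From u(ξ,0) = -sin(ξ) + sin(4ξ): A_1=-1, A_4=1. From u_τ(ξ,0) = 0: all B_n = 0.
Hence u(ξ,τ) = -sin(ξ)cos(τ) + sin(4ξ)cos(4τ).
Transform back: ψ(ξ,τ) = exp(ξ)u(ξ,τ).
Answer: ψ(ξ, τ) = -exp(ξ)sin(ξ)cos(τ) + exp(ξ)sin(4ξ)cos(4τ)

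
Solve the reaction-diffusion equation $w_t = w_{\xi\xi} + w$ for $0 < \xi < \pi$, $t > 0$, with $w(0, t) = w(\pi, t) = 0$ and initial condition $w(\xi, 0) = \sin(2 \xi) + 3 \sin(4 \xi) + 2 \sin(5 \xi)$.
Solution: Substitute $w = e^{t}u$.
Then $w_t = e^{t}(u_t + u)$, $w_{\xi\xi} = e^{t}u_{\xi\xi}$; substituting and dividing by $e^{t}$, the lower-order terms cancel: $u_t = u_{\xi\xi}$ (standard heat equation).
Data for $u$: $u(\xi,0) = w(\xi,0) = \sin(2 \xi) + 3 \sin(4 \xi) + 2 \sin(5 \xi)$. The boundary conditions carry over: $u(0,t) = u(\pi,t) = 0$.
Separating variables: $u = \sum c_n e^{-n^2t} \sin(n\xi)$. From $u(\xi,0) = \sin(2 \xi) + 3 \sin(4 \xi) + 2 \sin(5 \xi)$: $c_2=1, c_4=3, c_5=2$.
So $u(\xi,t) = e^{-4 t} \sin(2 \xi) + 3 e^{-16 t} \sin(4 \xi) + 2 e^{-25 t} \sin(5 \xi)$, and $w(\xi,t) = e^{t}u(\xi,t)$.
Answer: $w(\xi, t) = e^{-3 t} \sin(2 \xi) + 3 e^{-15 t} \sin(4 \xi) + 2 e^{-24 t} \sin(5 \xi)$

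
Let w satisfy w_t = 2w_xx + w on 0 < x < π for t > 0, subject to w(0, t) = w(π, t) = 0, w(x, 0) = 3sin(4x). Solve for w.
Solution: Substitute w = exp(t)u, i.e. u = exp(-t)w.
By the product rule, w_t = exp(t)(u_t + u), w_xx = exp(t)u_xx.
Substituting into the PDE and dividing by exp(t): u_t + u = 2u_xx + u.
The lower-order terms cancel, leaving the standard heat equation u_t = 2u_xx.
Initial data for u: u(x,0) = w(x,0) = 3sin(4x). The boundary conditions carry over: u(0,t) = u(π,t) = 0.
Solve for u:
  Using separation of variables u = X(x)T(t):
  Eigenfunctions: sin(nx), n = 1, 2, 3, ...
  General solution: u(x, t) = Σ c_n sin(nx) exp(-2n² t)
  Matching u(x,0) = 3sin(4x) term by term: c_4=3.
Hence u(x,t) = 3exp(-32t)sin(4x).
Transform back: w(x,t) = exp(t)u(x,t).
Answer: w(x, t) = 3exp(-31t)sin(4x)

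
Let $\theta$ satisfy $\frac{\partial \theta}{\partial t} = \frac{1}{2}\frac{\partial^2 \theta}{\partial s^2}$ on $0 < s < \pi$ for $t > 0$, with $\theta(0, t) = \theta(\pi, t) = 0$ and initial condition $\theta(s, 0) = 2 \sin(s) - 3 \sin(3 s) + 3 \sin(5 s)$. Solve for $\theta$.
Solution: Separating variables: $\theta = \sum c_n e^{-n^2t/2} \sin(ns)$. From $\theta(s,0) = 2 \sin(s) - 3 \sin(3 s) + 3 \sin(5 s)$: $c_1=2, c_3=-3, c_5=3$.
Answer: $\theta(s, t) = 2 e^{-t/2} \sin(s) - 3 e^{-9 t/2} \sin(3 s) + 3 e^{-25 t/2} \sin(5 s)$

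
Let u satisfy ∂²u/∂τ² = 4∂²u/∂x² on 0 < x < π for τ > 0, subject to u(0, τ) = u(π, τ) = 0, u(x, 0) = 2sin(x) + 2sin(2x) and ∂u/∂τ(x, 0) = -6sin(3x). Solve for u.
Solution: Separating variables: u = Σ [A_n cos(ω_n τ) + B_n sin(ω_n τ)] sin(nx), ω_n = 2n. From ICs (B_n = velocity coefficient / ω_n): A_1=2, A_2=2, B_3=-1.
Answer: u(x, τ) = 2sin(x)cos(2τ) + 2sin(2x)cos(4τ) - sin(3x)sin(6τ)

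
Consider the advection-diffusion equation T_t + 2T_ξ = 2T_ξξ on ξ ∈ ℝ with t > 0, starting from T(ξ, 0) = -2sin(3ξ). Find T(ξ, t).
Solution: Moving frame: η = ξ - 2t, σ = t, T = u(η,σ), so T_t = u_σ - 2u_η and T_ξξ = u_ηη.
Hence T_t + 2T_ξ = u_σ and the PDE becomes the heat equation u_σ = 2u_ηη on η ∈ ℝ.
Initial data: u(η,0) = T(η,0) = -2sin(3η). Each mode sin(nη) decays as exp(-2n²σ) on ℝ, so u(η,σ) = Σ c_n exp(-2n²σ) sin(nη) with c_3=-2: u(η,σ) = -2exp(-18σ)sin(3η).
Substituting back: T(ξ,t) = u(ξ - 2t, t).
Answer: T(ξ, t) = 2exp(-18t)sin(6t - 3ξ)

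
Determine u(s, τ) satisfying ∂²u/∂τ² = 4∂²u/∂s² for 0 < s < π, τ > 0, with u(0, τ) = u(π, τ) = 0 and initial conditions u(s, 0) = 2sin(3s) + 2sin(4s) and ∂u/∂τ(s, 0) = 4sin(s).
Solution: Using separation of variables u = X(s)T(τ):
Eigenfunctions: sin(ns), n = 1, 2, 3, ...
General solution: u(s, τ) = Σ [A_n cos(2n τ) + B_n sin(2n τ)] sin(ns)
From u(s,0) = 2sin(3s) + 2sin(4s): A_3=2, A_4=2. From u_τ(s,0) = 4sin(s), using u_τ(s,0) = Σ ω_n B_n sin(ns) with ω_n = 2n: B_1 = 4/2 = 2.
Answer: u(s, τ) = 2sin(s)sin(2τ) + 2sin(3s)cos(6τ) + 2sin(4s)cos(8τ)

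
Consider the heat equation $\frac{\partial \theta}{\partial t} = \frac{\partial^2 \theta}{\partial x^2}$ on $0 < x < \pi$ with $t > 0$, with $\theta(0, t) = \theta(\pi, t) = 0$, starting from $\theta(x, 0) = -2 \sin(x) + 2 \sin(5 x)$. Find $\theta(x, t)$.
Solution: Separating variables: $\theta = \sum c_n e^{-n^2t} \sin(nx)$. From $\theta(x,0) = -2 \sin(x) + 2 \sin(5 x)$: $c_1=-2, c_5=2$.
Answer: $\theta(x, t) = -2 e^{-t} \sin(x) + 2 e^{-25 t} \sin(5 x)$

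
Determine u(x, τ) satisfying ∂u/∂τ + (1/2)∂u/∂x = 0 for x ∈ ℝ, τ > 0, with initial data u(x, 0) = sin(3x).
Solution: By characteristics (dx/dτ = 1/2), u(x,τ) = f(x - (1/2)τ) with f = u(·, 0).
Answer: u(x, τ) = sin(3x - 3τ/2)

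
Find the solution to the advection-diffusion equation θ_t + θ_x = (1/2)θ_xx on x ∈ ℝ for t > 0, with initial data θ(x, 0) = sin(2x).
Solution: Moving frame: η = x - t, σ = t, θ = u(η,σ), so θ_t = u_σ - u_η and θ_xx = u_ηη.
Hence θ_t + θ_x = u_σ and the PDE becomes the heat equation u_σ = (1/2)u_ηη on η ∈ ℝ.
Initial data: u(η,0) = θ(η,0) = sin(2η). Each mode sin(nη) decays as exp(-n²σ/2) on ℝ, so u(η,σ) = Σ c_n exp(-n²σ/2) sin(nη) with c_2=1: u(η,σ) = exp(-2σ)sin(2η).
Substituting back: θ(x,t) = u(x - t, t).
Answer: θ(x, t) = -exp(-2t)sin(2t - 2x)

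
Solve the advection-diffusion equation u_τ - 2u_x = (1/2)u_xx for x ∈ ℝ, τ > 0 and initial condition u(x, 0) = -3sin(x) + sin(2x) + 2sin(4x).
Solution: Moving frame: η = x + 2τ, σ = τ, u = w(η,σ), so u_τ = w_σ + 2w_η and u_xx = w_ηη.
Hence u_τ - 2u_x = w_σ and the PDE becomes the heat equation w_σ = (1/2)w_ηη on η ∈ ℝ.
Initial data: w(η,0) = u(η,0) = -3sin(η) + sin(2η) + 2sin(4η). Each mode sin(nη) decays as exp(-n²σ/2) on ℝ, so w(η,σ) = Σ c_n exp(-n²σ/2) sin(nη) with c_1=-3, c_2=1, c_4=2: w(η,σ) = exp(-2σ)sin(2η) + 2exp(-8σ)sin(4η) - 3exp(-σ/2)sin(η).
Substituting back: u(x,τ) = w(x + 2τ, τ).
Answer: u(x, τ) = exp(-2τ)sin(2x + 4τ) + 2exp(-8τ)sin(4x + 8τ) - 3exp(-τ/2)sin(x + 2τ)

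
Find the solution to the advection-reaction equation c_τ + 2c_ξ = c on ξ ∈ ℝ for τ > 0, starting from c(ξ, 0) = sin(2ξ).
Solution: Substitute c = exp(τ)u.
Then c_τ = exp(τ)(u_τ + u), c_ξ = exp(τ)u_ξ; substituting and dividing by exp(τ), the lower-order terms cancel: u_τ + 2u_ξ = 0 (standard advection equation).
Data for u: u(ξ,0) = c(ξ,0) = sin(2ξ).
By characteristics (dξ/dτ = 2), u(ξ,τ) = f(ξ - 2τ) with f = u(·, 0).
So u(ξ,τ) = sin(2ξ - 4τ), and c(ξ,τ) = exp(τ)u(ξ,τ).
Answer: c(ξ, τ) = exp(τ)sin(2ξ - 4τ)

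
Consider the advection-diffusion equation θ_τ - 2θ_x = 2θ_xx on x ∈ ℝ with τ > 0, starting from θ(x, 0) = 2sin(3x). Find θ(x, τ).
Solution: Moving frame: η = x + 2τ, σ = τ, θ = u(η,σ), so θ_τ = u_σ + 2u_η and θ_xx = u_ηη.
Hence θ_τ - 2θ_x = u_σ and the PDE becomes the heat equation u_σ = 2u_ηη on η ∈ ℝ.
Initial data: u(η,0) = θ(η,0) = 2sin(3η). Each mode sin(nη) decays as exp(-2n²σ) on ℝ, so u(η,σ) = Σ c_n exp(-2n²σ) sin(nη) with c_3=2: u(η,σ) = 2exp(-18σ)sin(3η).
Substituting back: θ(x,τ) = u(x + 2τ, τ).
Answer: θ(x, τ) = 2exp(-18τ)sin(3x + 6τ)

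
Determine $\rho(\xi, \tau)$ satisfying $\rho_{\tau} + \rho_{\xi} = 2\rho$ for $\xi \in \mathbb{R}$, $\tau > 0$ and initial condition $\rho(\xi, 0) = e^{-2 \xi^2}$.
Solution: Substitute $\rho = e^{2\tau}u$.
Then $\rho_{\tau} = e^{2\tau}(u_{\tau} + 2u)$, $\rho_{\xi} = e^{2\tau}u_{\xi}$; substituting and dividing by $e^{2\tau}$, the lower-order terms cancel: $u_{\tau} + u_{\xi} = 0$ (standard advection equation).
Data for $u$: $u(\xi,0) = \rho(\xi,0) = e^{-2 \xi^2}$.
By characteristics ($d\xi/d\tau = 1$), $u(\xi,\tau) = f(\xi - \tau)$ with $f = u( \cdot , 0)$.
So $u(\xi,\tau) = e^{-2 (\xi - \tau)^2}$, and $\rho(\xi,\tau) = e^{2\tau}u(\xi,\tau)$.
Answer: $\rho(\xi, \tau) = e^{2 \tau} e^{-2 (-\tau + \xi)^2}$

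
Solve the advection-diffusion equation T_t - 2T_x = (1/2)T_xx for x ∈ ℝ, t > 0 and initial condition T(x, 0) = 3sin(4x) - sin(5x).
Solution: Change to a moving frame: let η = x + 2t, σ = t and write T(x,t) = u(η,σ).
By the chain rule T_t = u_σ + 2u_η, T_x = u_η, T_xx = u_ηη.
Then T_t - 2T_x = u_σ: the advection term cancels and the PDE becomes the heat equation u_σ = (1/2)u_ηη on η ∈ ℝ.
Initial data: u(η,0) = T(η,0) = 3sin(4η) - sin(5η).
On η ∈ ℝ each mode satisfies (sin(nη))″ = -n² sin(nη), so exp(-n²σ/2) sin(nη) solves the heat equation; by superposition u(η,σ) = Σ c_n exp(-n²σ/2) sin(nη).
Reading off the coefficients: c_4=3, c_5=-1, so u(η,σ) = 3exp(-8σ)sin(4η) - exp(-25σ/2)sin(5η).
Substituting back η = x + 2t, σ = t: T(x,t) = u(x + 2t, t).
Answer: T(x, t) = 3exp(-8t)sin(8t + 4x) - exp(-25t/2)sin(10t + 5x)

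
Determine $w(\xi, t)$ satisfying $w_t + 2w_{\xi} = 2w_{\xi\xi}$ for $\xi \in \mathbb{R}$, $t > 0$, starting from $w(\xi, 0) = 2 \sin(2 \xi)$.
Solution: Moving frame: $\eta = \xi - 2t$, $\sigma = t$, $w = u(\eta,\sigma)$, so $w_t = u_{\sigma} - 2u_{\eta}$ and $w_{\xi\xi} = u_{\eta\eta}$.
Hence $w_t + 2w_{\xi} = u_{\sigma}$ and the PDE becomes the heat equation $u_{\sigma} = 2u_{\eta\eta}$ on $\eta \in \mathbb{R}$.
Initial data: $u(\eta,0) = w(\eta,0) = 2 \sin(2 \eta)$. Each mode $\sin(n\eta)$ decays as $e^{-2n^2\sigma}$ on $\mathbb{R}$, so $u(\eta,\sigma) = \sum c_n e^{-2n^2\sigma} \sin(n\eta)$ with $c_2=2$: $u(\eta,\sigma) = 2 e^{-8 \sigma} \sin(2 \eta)$.
Substituting back: $w(\xi,t) = u(\xi - 2t, t)$.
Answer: $w(\xi, t) = 2 e^{-8 t} \sin(2 \xi - 4 t)$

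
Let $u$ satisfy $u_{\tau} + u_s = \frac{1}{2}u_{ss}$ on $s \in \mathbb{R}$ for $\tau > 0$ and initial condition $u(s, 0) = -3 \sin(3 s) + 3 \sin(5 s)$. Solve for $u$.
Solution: Change to a moving frame: let $\eta = s - \tau$, $\sigma = \tau$ and write $u(s,\tau) = w(\eta,\sigma)$.
By the chain rule $u_{\tau} = w_{\sigma} - w_{\eta}$, $u_s = w_{\eta}$, $u_{ss} = w_{\eta\eta}$.
Then $u_{\tau} + u_s = w_{\sigma}$: the advection term cancels and the PDE becomes the heat equation $w_{\sigma} = \frac{1}{2}w_{\eta\eta}$ on $\eta \in \mathbb{R}$.
Initial data: $w(\eta,0) = u(\eta,0) = -3 \sin(3 \eta) + 3 \sin(5 \eta)$.
On $\eta \in \mathbb{R}$ each mode satisfies $(\sin(n\eta))'' = -n^2 \sin(n\eta)$, so $e^{-n^2\sigma/2} \sin(n\eta)$ solves the heat equation; by superposition $w(\eta,\sigma) = \sum c_n e^{-n^2\sigma/2} \sin(n\eta)$.
Reading off the coefficients: $c_3=-3, c_5=3$, so $w(\eta,\sigma) = -3 e^{-9 \sigma/2} \sin(3 \eta) + 3 e^{-25 \sigma/2} \sin(5 \eta)$.
Substituting back $\eta = s - \tau$, $\sigma = \tau$: $u(s,\tau) = w(s - \tau, \tau)$.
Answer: $u(s, \tau) = 3 e^{-9 \tau/2} \sin(3 \tau - 3 s) - 3 e^{-25 \tau/2} \sin(5 \tau - 5 s)$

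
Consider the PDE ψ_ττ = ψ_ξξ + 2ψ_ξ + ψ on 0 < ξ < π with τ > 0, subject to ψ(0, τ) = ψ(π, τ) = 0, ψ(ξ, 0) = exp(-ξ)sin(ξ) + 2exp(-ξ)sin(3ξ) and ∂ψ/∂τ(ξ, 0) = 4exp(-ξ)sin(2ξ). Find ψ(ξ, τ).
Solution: Substitute ψ = exp(-ξ)u, i.e. u = exp(ξ)ψ.
By the product rule, ψ_ξ = exp(-ξ)(u_ξ - u), ψ_ξξ = exp(-ξ)(u_ξξ - 2u_ξ + u), ψ_ττ = exp(-ξ)u_ττ.
Substituting into the PDE and dividing by exp(-ξ): u_ττ = (u_ξξ - 2u_ξ + u) + 2(u_ξ - u) + u.
The lower-order terms cancel, leaving the standard wave equation u_ττ = u_ξξ.
Initial data for u: u(ξ,0) = exp(ξ)ψ(ξ,0) = sin(ξ) + 2sin(3ξ); u_τ(ξ,0) = exp(ξ)ψ_τ(ξ,0) = 4sin(2ξ). The boundary conditions carry over: u(0,τ) = u(π,τ) = 0.
Solve for u:
  Using separation of variables u = X(ξ)T(τ):
  Eigenfunctions: sin(nξ), n = 1, 2, 3, ...
  General solution: u(ξ, τ) = Σ [A_n cos(n τ) + B_n sin(n τ)] sin(nξ)
  From u(ξ,0) = sin(ξ) + 2sin(3ξ): A_1=1, A_3=2. From u_τ(ξ,0) = 4sin(2ξ), using u_τ(ξ,0) = Σ ω_n B_n sin(nξ) with ω_n = n: B_2 = 4/2 = 2.
Hence u(ξ,τ) = sin(ξ)cos(τ) + 2sin(2ξ)sin(2τ) + 2sin(3ξ)cos(3τ).
Transform back: ψ(ξ,τ) = exp(-ξ)u(ξ,τ).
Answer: ψ(ξ, τ) = exp(-ξ)sin(ξ)cos(τ) + 2exp(-ξ)sin(2ξ)sin(2τ) + 2exp(-ξ)sin(3ξ)cos(3τ)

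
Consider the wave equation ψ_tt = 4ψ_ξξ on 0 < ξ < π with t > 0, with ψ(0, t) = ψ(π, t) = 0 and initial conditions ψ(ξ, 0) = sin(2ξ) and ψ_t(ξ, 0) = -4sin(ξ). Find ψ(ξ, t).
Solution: Using separation of variables ψ = X(ξ)T(t):
Eigenfunctions: sin(nξ), n = 1, 2, 3, ...
General solution: ψ(ξ, t) = Σ [A_n cos(2n t) + B_n sin(2n t)] sin(nξ)
From ψ(ξ,0) = sin(2ξ): A_2=1. From ψ_t(ξ,0) = -4sin(ξ), using ψ_t(ξ,0) = Σ ω_n B_n sin(nξ) with ω_n = 2n: B_1 = (-4)/2 = -2.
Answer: ψ(ξ, t) = -2sin(2t)sin(ξ) + sin(2ξ)cos(4t)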